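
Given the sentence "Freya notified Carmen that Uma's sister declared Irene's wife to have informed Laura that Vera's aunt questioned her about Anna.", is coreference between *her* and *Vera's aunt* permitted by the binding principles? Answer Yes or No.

No

*her* is a pronoun; Principle B requires it to be free in its binding domain — the clause headed by 'questioned'.
— Vera's aunt: subject of the clause headed by 'questioned'; c-commands the pronoun within its binding domain — blocked (Principle B).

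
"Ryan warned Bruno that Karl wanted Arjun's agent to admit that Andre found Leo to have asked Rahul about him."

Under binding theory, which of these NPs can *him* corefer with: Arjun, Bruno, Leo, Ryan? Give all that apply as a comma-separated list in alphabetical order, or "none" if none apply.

Arjun, Bruno, Ryan

*him* is a pronoun; Principle B requires it to be free in its binding domain — the clause headed by 'asked'.
— Arjun: possessor inside the subject DP of the clause headed by 'admit'; does not c-command the pronoun — Principle B does not apply; allowed.
— Bruno: object of the matrix clause; c-commands the pronoun but lies outside its binding domain — allowed.
— Leo: subject of the clause headed by 'asked'; c-commands the pronoun within its binding domain — blocked (Principle B).
— Ryan: subject of the matrix clause; c-commands the pronoun but lies outside its binding domain — allowed.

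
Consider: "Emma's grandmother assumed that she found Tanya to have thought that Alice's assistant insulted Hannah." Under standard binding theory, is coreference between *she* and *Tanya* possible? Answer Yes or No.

*Tanya* is an R-expression; Principle C requires it to be free (not bound by any c-commanding expression).
— she: subject of the clause headed by 'found'; the pronoun c-commands the R-expression — coreference blocked (Principle C).

No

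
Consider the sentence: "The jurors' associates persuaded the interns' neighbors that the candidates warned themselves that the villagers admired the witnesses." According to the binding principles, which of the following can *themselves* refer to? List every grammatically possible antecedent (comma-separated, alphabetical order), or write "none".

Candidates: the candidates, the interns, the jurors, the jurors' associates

*themselves* is a reflexive; Principle A requires it to be bound within its binding domain — the clause headed by 'warned'.
— the candidates: subject of the clause headed by 'warned'; c-commands the reflexive within its binding domain — allowed (Principle A).
— the interns: possessor inside the object DP of the matrix clause; does not c-command the reflexive — cannot bind it (Principle A).
— the jurors: possessor inside the subject DP of the matrix clause; does not c-command the reflexive — cannot bind it (Principle A).
— the jurors' associates: subject of the matrix clause; c-commands the reflexive but lies outside its binding domain — cannot bind it (Principle A).

the candidates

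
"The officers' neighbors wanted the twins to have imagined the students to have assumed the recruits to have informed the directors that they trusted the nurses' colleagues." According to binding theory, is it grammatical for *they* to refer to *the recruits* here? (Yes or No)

*the recruits* is an R-expression; Principle C requires it to be free (not bound by any c-commanding expression).
— they: subject of the clause headed by 'trusted'; the pronoun does not c-command the R-expression — coreference allowed.

Yes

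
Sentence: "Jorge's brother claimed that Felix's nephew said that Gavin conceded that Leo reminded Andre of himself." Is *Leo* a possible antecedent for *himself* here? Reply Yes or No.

*himself* is a reflexive; Principle A requires it to be bound within its binding domain — the clause headed by 'reminded'.
— Leo: subject of the clause headed by 'reminded'; c-commands the reflexive within its binding domain — allowed (Principle A).

Yes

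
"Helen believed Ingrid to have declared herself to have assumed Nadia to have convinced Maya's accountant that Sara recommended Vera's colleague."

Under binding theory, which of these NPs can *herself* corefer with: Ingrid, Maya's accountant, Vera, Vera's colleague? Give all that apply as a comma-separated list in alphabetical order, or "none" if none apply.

*herself* is a reflexive; Principle A requires it to be bound within its binding domain — the clause headed by 'declared'.
— Ingrid: subject of the clause headed by 'declared'; c-commands the reflexive within its binding domain — allowed (Principle A).
— Maya's accountant: object of the clause headed by 'convinced'; does not c-command the reflexive — cannot bind it (Principle A).
— Vera: possessor inside the object DP of the clause headed by 'recommended'; does not c-command the reflexive — cannot bind it (Principle A).
— Vera's colleague: object of the clause headed by 'recommended'; does not c-command the reflexive — cannot bind it (Principle A).

Ingrid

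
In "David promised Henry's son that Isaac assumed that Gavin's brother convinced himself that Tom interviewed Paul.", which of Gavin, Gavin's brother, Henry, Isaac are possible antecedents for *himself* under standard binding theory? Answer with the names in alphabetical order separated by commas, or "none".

Gavin's brother

*himself* is a reflexive; Principle A requires it to be bound within its binding domain — the clause headed by 'convinced'.
— Gavin: possessor inside the subject DP of the clause headed by 'convinced'; does not c-command the reflexive — cannot bind it (Principle A).
— Gavin's brother: subject of the clause headed by 'convinced'; c-commands the reflexive within its binding domain — allowed (Principle A).
— Henry: possessor inside the object DP of the matrix clause; does not c-command the reflexive — cannot bind it (Principle A).
— Isaac: subject of the clause headed by 'assumed'; c-commands the reflexive but lies outside its binding domain — cannot bind it (Principle A).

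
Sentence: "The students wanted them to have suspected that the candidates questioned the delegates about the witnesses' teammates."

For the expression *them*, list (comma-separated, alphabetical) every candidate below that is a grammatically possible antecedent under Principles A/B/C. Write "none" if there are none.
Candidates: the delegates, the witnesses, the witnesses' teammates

*them* is a pronoun; Principle B requires it to be free in its binding domain — the matrix clause.
— the delegates: object of the clause headed by 'questioned'; is c-commanded by the pronoun; coreference would bind this R-expression — blocked (Principle C).
— the witnesses: possessor inside the second object DP of the clause headed by 'questioned'; is c-commanded by the pronoun; coreference would bind this R-expression — blocked (Principle C).
— the witnesses' teammates: second object of the clause headed by 'questioned'; is c-commanded by the pronoun; coreference would bind this R-expression — blocked (Principle C).

none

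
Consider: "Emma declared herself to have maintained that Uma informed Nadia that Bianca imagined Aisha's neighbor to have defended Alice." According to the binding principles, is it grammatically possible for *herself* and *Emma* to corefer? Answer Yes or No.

*herself* is a reflexive; Principle A requires it to be bound within its binding domain — the matrix clause.
— Emma: subject of the matrix clause; c-commands the reflexive within its binding domain — allowed (Principle A).

Yes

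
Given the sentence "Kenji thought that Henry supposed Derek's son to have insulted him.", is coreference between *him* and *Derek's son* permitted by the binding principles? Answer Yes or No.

No

*him* is a pronoun; Principle B requires it to be free in its binding domain — the clause headed by 'insulted'.
— Derek's son: subject of the clause headed by 'insulted'; c-commands the pronoun within its binding domain — blocked (Principle B).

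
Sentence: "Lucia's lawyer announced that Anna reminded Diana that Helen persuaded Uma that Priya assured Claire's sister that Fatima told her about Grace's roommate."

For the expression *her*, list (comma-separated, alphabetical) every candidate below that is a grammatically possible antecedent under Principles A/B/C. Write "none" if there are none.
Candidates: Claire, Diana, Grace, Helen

Claire, Diana, Helen

*her* is a pronoun; Principle B requires it to be free in its binding domain — the clause headed by 'told'.
— Claire: possessor inside the object DP of the clause headed by 'assured'; does not c-command the pronoun — Principle B does not apply; allowed.
— Diana: object of the clause headed by 'reminded'; c-commands the pronoun but lies outside its binding domain — allowed.
— Grace: possessor inside the second object DP of the clause headed by 'told'; is c-commanded by the pronoun; coreference would bind this R-expression — blocked (Principle C).
— Helen: subject of the clause headed by 'persuaded'; c-commands the pronoun but lies outside its binding domain — allowed.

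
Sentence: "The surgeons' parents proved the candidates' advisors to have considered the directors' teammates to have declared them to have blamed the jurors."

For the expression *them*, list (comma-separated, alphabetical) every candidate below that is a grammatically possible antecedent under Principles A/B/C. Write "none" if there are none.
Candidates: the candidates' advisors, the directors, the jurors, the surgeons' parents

*them* is a pronoun; Principle B requires it to be free in its binding domain — the clause headed by 'declared'.
— the candidates' advisors: subject of the clause headed by 'considered'; c-commands the pronoun but lies outside its binding domain — allowed.
— the directors: possessor inside the subject DP of the clause headed by 'declared'; does not c-command the pronoun — Principle B does not apply; allowed.
— the jurors: object of the clause headed by 'blamed'; is c-commanded by the pronoun; coreference would bind this R-expression — blocked (Principle C).
— the surgeons' parents: subject of the matrix clause; c-commands the pronoun but lies outside its binding domain — allowed.

the candidates' advisors, the directors, the surgeons' parents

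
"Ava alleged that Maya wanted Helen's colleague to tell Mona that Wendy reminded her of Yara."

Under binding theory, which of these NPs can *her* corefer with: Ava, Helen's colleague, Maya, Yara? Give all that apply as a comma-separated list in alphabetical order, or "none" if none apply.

Ava, Helen's colleague, Maya

*her* is a pronoun; Principle B requires it to be free in its binding domain — the clause headed by 'reminded'.
— Ava: subject of the matrix clause; c-commands the pronoun but lies outside its binding domain — allowed.
— Helen's colleague: subject of the clause headed by 'tell'; c-commands the pronoun but lies outside its binding domain — allowed.
— Maya: subject of the clause headed by 'wanted'; c-commands the pronoun but lies outside its binding domain — allowed.
— Yara: second object of the clause headed by 'reminded'; is c-commanded by the pronoun; coreference would bind this R-expression — blocked (Principle C).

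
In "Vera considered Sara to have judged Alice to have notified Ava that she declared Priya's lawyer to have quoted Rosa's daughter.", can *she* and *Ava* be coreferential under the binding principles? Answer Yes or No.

*Ava* is an R-expression; Principle C requires it to be free (not bound by any c-commanding expression).
— she: subject of the clause headed by 'declared'; the pronoun does not c-command the R-expression — coreference allowed.

Yes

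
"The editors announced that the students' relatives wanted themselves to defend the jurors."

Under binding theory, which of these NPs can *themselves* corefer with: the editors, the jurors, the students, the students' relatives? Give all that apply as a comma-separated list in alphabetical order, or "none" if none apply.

the students' relatives

*themselves* is a reflexive; Principle A requires it to be bound within its binding domain — the clause headed by 'wanted'.
— the editors: subject of the matrix clause; c-commands the reflexive but lies outside its binding domain — cannot bind it (Principle A).
— the jurors: object of the clause headed by 'defend'; does not c-command the reflexive — cannot bind it (Principle A).
— the students: possessor inside the subject DP of the clause headed by 'wanted'; does not c-command the reflexive — cannot bind it (Principle A).
— the students' relatives: subject of the clause headed by 'wanted'; c-commands the reflexive within its binding domain — allowed (Principle A).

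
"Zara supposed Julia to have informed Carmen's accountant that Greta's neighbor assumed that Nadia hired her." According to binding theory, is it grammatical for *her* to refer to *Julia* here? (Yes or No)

*Julia* is an R-expression; Principle C requires it to be free (not bound by any c-commanding expression).
— her: object of the clause headed by 'hired'; the pronoun does not c-command the R-expression — coreference allowed.

Yes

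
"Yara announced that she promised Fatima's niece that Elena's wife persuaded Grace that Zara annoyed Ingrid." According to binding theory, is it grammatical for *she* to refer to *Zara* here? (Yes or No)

*Zara* is an R-expression; Principle C requires it to be free (not bound by any c-commanding expression).
— she: subject of the clause headed by 'promised'; the pronoun c-commands the R-expression — coreference blocked (Principle C).

No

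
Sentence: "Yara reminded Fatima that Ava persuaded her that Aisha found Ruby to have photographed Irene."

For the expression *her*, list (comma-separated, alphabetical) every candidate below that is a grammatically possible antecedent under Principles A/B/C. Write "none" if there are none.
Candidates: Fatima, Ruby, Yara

*her* is a pronoun; Principle B requires it to be free in its binding domain — the clause headed by 'persuaded'.
— Fatima: object of the matrix clause; c-commands the pronoun but lies outside its binding domain — allowed.
— Ruby: subject of the clause headed by 'photographed'; is c-commanded by the pronoun; coreference would bind this R-expression — blocked (Principle C).
— Yara: subject of the matrix clause; c-commands the pronoun but lies outside its binding domain — allowed.

Fatima, Yara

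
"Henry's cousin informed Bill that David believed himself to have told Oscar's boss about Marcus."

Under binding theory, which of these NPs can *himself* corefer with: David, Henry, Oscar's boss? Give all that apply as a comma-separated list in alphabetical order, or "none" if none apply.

David

*himself* is a reflexive; Principle A requires it to be bound within its binding domain — the clause headed by 'believed'.
— David: subject of the clause headed by 'believed'; c-commands the reflexive within its binding domain — allowed (Principle A).
— Henry: possessor inside the subject DP of the matrix clause; does not c-command the reflexive — cannot bind it (Principle A).
— Oscar's boss: object of the clause headed by 'told'; does not c-command the reflexive — cannot bind it (Principle A).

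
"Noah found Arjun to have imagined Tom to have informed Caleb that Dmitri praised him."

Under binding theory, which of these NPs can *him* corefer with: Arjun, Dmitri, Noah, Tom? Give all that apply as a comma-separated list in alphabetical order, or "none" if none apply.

Arjun, Noah, Tom

*him* is a pronoun; Principle B requires it to be free in its binding domain — the clause headed by 'praised'.
— Arjun: subject of the clause headed by 'imagined'; c-commands the pronoun but lies outside its binding domain — allowed.
— Dmitri: subject of the clause headed by 'praised'; c-commands the pronoun within its binding domain — blocked (Principle B).
— Noah: subject of the matrix clause; c-commands the pronoun but lies outside its binding domain — allowed.
— Tom: subject of the clause headed by 'informed'; c-commands the pronoun but lies outside its binding domain — allowed.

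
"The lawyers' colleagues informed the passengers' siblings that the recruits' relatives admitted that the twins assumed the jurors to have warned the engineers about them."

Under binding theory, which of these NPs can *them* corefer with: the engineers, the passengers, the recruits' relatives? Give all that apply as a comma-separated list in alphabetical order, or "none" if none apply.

the passengers, the recruits' relatives

*them* is a pronoun; Principle B requires it to be free in its binding domain — the clause headed by 'warned'.
— the engineers: object of the clause headed by 'warned'; c-commands the pronoun within its binding domain — blocked (Principle B).
— the passengers: possessor inside the object DP of the matrix clause; does not c-command the pronoun — Principle B does not apply; allowed.
— the recruits' relatives: subject of the clause headed by 'admitted'; c-commands the pronoun but lies outside its binding domain — allowed.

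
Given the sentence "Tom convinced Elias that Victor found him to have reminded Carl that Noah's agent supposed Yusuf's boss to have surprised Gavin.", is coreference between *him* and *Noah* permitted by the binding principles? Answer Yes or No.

No

*him* is a pronoun; Principle B requires it to be free in its binding domain — the clause headed by 'found'.
— Noah: possessor inside the subject DP of the clause headed by 'supposed'; is c-commanded by the pronoun; coreference would bind this R-expression — blocked (Principle C).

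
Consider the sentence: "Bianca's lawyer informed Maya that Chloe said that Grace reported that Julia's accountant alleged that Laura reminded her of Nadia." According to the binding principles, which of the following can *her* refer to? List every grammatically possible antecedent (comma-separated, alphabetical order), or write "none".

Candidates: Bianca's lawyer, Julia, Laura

*her* is a pronoun; Principle B requires it to be free in its binding domain — the clause headed by 'reminded'.
— Bianca's lawyer: subject of the matrix clause; c-commands the pronoun but lies outside its binding domain — allowed.
— Julia: possessor inside the subject DP of the clause headed by 'alleged'; does not c-command the pronoun — Principle B does not apply; allowed.
— Laura: subject of the clause headed by 'reminded'; c-commands the pronoun within its binding domain — blocked (Principle B).

Bianca's lawyer, Julia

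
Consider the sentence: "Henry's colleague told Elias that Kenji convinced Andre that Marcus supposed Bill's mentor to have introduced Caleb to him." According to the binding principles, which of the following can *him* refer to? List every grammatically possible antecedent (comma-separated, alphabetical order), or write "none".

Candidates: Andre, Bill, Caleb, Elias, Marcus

Andre, Bill, Elias, Marcus

*him* is a pronoun; Principle B requires it to be free in its binding domain — the clause headed by 'introduced'.
— Andre: object of the clause headed by 'convinced'; c-commands the pronoun but lies outside its binding domain — allowed.
— Bill: possessor inside the subject DP of the clause headed by 'introduced'; does not c-command the pronoun — Principle B does not apply; allowed.
— Caleb: object of the clause headed by 'introduced'; c-commands the pronoun within its binding domain — blocked (Principle B).
— Elias: object of the matrix clause; c-commands the pronoun but lies outside its binding domain — allowed.
— Marcus: subject of the clause headed by 'supposed'; c-commands the pronoun but lies outside its binding domain — allowed.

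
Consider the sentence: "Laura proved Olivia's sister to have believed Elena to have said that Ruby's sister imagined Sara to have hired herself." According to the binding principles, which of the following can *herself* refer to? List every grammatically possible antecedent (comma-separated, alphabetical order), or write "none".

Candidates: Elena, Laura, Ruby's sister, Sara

Sara

*herself* is a reflexive; Principle A requires it to be bound within its binding domain — the clause headed by 'hired'.
— Elena: subject of the clause headed by 'said'; c-commands the reflexive but lies outside its binding domain — cannot bind it (Principle A).
— Laura: subject of the matrix clause; c-commands the reflexive but lies outside its binding domain — cannot bind it (Principle A).
— Ruby's sister: subject of the clause headed by 'imagined'; c-commands the reflexive but lies outside its binding domain — cannot bind it (Principle A).
— Sara: subject of the clause headed by 'hired'; c-commands the reflexive within its binding domain — allowed (Principle A).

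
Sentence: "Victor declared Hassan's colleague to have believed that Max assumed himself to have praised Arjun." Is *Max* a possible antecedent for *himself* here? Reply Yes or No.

Yes

*himself* is a reflexive; Principle A requires it to be bound within its binding domain — the clause headed by 'assumed'.
— Max: subject of the clause headed by 'assumed'; c-commands the reflexive within its binding domain — allowed (Principle A).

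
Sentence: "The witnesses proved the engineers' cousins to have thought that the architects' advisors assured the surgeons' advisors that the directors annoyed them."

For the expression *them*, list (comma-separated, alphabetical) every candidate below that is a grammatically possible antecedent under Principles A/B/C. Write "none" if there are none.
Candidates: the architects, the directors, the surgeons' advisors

the architects, the surgeons' advisors

*them* is a pronoun; Principle B requires it to be free in its binding domain — the clause headed by 'annoyed'.
— the architects: possessor inside the subject DP of the clause headed by 'assured'; does not c-command the pronoun — Principle B does not apply; allowed.
— the directors: subject of the clause headed by 'annoyed'; c-commands the pronoun within its binding domain — blocked (Principle B).
— the surgeons' advisors: object of the clause headed by 'assured'; c-commands the pronoun but lies outside its binding domain — allowed.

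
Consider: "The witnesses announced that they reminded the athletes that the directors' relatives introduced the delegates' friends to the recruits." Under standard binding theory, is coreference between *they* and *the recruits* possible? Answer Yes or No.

No

*the recruits* is an R-expression; Principle C requires it to be free (not bound by any c-commanding expression).
— they: subject of the clause headed by 'reminded'; the pronoun c-commands the R-expression — coreference blocked (Principle C).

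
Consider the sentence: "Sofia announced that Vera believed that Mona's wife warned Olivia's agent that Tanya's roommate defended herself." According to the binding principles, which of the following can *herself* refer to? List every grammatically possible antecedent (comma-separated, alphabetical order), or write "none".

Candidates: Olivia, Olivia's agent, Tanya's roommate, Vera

Tanya's roommate

*herself* is a reflexive; Principle A requires it to be bound within its binding domain — the clause headed by 'defended'.
— Olivia: possessor inside the object DP of the clause headed by 'warned'; does not c-command the reflexive — cannot bind it (Principle A).
— Olivia's agent: object of the clause headed by 'warned'; c-commands the reflexive but lies outside its binding domain — cannot bind it (Principle A).
— Tanya's roommate: subject of the clause headed by 'defended'; c-commands the reflexive within its binding domain — allowed (Principle A).
— Vera: subject of the clause headed by 'believed'; c-commands the reflexive but lies outside its binding domain — cannot bind it (Principle A).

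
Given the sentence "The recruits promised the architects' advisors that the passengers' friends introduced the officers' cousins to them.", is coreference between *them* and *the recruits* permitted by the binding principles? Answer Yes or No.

*them* is a pronoun; Principle B requires it to be free in its binding domain — the clause headed by 'introduced'.
— the recruits: subject of the matrix clause; c-commands the pronoun but lies outside its binding domain — allowed.

Yes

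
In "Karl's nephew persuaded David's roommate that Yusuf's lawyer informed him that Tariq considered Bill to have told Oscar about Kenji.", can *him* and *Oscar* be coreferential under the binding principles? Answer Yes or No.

*Oscar* is an R-expression; Principle C requires it to be free (not bound by any c-commanding expression).
— him: object of the clause headed by 'informed'; the pronoun c-commands the R-expression — coreference blocked (Principle C).

No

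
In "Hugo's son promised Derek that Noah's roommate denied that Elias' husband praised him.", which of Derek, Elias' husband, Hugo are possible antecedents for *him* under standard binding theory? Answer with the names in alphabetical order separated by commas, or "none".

Derek, Hugo

*him* is a pronoun; Principle B requires it to be free in its binding domain — the clause headed by 'praised'.
— Derek: object of the matrix clause; c-commands the pronoun but lies outside its binding domain — allowed.
— Elias' husband: subject of the clause headed by 'praised'; c-commands the pronoun within its binding domain — blocked (Principle B).
— Hugo: possessor inside the subject DP of the matrix clause; does not c-command the pronoun — Principle B does not apply; allowed.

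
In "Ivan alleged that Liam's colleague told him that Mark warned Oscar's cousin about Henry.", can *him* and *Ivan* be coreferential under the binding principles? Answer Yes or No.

Yes

*Ivan* is an R-expression; Principle C requires it to be free (not bound by any c-commanding expression).
— him: object of the clause headed by 'told'; the pronoun does not c-command the R-expression — coreference allowed.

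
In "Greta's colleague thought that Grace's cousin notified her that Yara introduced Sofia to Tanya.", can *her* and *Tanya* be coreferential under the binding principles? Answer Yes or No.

No

*Tanya* is an R-expression; Principle C requires it to be free (not bound by any c-commanding expression).
— her: object of the clause headed by 'notified'; the pronoun c-commands the R-expression — coreference blocked (Principle C).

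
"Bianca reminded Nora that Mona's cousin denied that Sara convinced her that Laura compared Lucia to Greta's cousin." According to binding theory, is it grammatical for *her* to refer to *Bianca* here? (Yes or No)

Yes

*Bianca* is an R-expression; Principle C requires it to be free (not bound by any c-commanding expression).
— her: object of the clause headed by 'convinced'; the pronoun does not c-command the R-expression — coreference allowed.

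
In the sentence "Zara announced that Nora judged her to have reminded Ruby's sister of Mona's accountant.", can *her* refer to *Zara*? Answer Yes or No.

Yes

*her* is a pronoun; Principle B requires it to be free in its binding domain — the clause headed by 'judged'.
— Zara: subject of the matrix clause; c-commands the pronoun but lies outside its binding domain — allowed.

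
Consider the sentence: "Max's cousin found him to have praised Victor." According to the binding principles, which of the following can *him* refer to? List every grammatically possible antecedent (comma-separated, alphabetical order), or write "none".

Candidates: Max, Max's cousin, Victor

Max

*him* is a pronoun; Principle B requires it to be free in its binding domain — the matrix clause.
— Max: possessor inside the subject DP of the matrix clause; does not c-command the pronoun — Principle B does not apply; allowed.
— Max's cousin: subject of the matrix clause; c-commands the pronoun within its binding domain — blocked (Principle B).
— Victor: object of the clause headed by 'praised'; is c-commanded by the pronoun; coreference would bind this R-expression — blocked (Principle C).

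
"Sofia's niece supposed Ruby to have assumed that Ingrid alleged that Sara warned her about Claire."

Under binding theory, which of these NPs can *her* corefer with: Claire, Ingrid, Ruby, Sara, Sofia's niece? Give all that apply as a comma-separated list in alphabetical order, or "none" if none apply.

Ingrid, Ruby, Sofia's niece

*her* is a pronoun; Principle B requires it to be free in its binding domain — the clause headed by 'warned'.
— Claire: second object of the clause headed by 'warned'; is c-commanded by the pronoun; coreference would bind this R-expression — blocked (Principle C).
— Ingrid: subject of the clause headed by 'alleged'; c-commands the pronoun but lies outside its binding domain — allowed.
— Ruby: subject of the clause headed by 'assumed'; c-commands the pronoun but lies outside its binding domain — allowed.
— Sara: subject of the clause headed by 'warned'; c-commands the pronoun within its binding domain — blocked (Principle B).
— Sofia's niece: subject of the matrix clause; c-commands the pronoun but lies outside its binding domain — allowed.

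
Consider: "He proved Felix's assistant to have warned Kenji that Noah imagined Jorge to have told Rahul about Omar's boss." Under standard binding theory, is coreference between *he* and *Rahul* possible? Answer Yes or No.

*Rahul* is an R-expression; Principle C requires it to be free (not bound by any c-commanding expression).
— he: subject of the matrix clause; the pronoun c-commands the R-expression — coreference blocked (Principle C).

No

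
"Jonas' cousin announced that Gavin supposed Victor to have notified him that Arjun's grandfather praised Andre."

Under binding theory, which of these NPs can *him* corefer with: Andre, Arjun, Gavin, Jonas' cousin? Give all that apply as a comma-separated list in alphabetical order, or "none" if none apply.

Gavin, Jonas' cousin

*him* is a pronoun; Principle B requires it to be free in its binding domain — the clause headed by 'notified'.
— Andre: object of the clause headed by 'praised'; is c-commanded by the pronoun; coreference would bind this R-expression — blocked (Principle C).
— Arjun: possessor inside the subject DP of the clause headed by 'praised'; is c-commanded by the pronoun; coreference would bind this R-expression — blocked (Principle C).
— Gavin: subject of the clause headed by 'supposed'; c-commands the pronoun but lies outside its binding domain — allowed.
— Jonas' cousin: subject of the matrix clause; c-commands the pronoun but lies outside its binding domain — allowed.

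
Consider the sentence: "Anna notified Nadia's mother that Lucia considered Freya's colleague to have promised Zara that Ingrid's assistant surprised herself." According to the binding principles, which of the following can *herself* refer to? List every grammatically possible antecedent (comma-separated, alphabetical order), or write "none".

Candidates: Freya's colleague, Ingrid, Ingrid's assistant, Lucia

Ingrid's assistant

*herself* is a reflexive; Principle A requires it to be bound within its binding domain — the clause headed by 'surprised'.
— Freya's colleague: subject of the clause headed by 'promised'; c-commands the reflexive but lies outside its binding domain — cannot bind it (Principle A).
— Ingrid: possessor inside the subject DP of the clause headed by 'surprised'; does not c-command the reflexive — cannot bind it (Principle A).
— Ingrid's assistant: subject of the clause headed by 'surprised'; c-commands the reflexive within its binding domain — allowed (Principle A).
— Lucia: subject of the clause headed by 'considered'; c-commands the reflexive but lies outside its binding domain — cannot bind it (Principle A).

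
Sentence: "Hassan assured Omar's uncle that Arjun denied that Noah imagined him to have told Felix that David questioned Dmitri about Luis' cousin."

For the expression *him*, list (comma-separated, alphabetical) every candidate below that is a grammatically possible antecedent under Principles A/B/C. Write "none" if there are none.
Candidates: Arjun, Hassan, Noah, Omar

Arjun, Hassan, Omar

*him* is a pronoun; Principle B requires it to be free in its binding domain — the clause headed by 'imagined'.
— Arjun: subject of the clause headed by 'denied'; c-commands the pronoun but lies outside its binding domain — allowed.
— Hassan: subject of the matrix clause; c-commands the pronoun but lies outside its binding domain — allowed.
— Noah: subject of the clause headed by 'imagined'; c-commands the pronoun within its binding domain — blocked (Principle B).
— Omar: possessor inside the object DP of the matrix clause; does not c-command the pronoun — Principle B does not apply; allowed.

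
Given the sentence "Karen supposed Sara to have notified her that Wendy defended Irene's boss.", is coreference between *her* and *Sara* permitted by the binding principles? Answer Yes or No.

*her* is a pronoun; Principle B requires it to be free in its binding domain — the clause headed by 'notified'.
— Sara: subject of the clause headed by 'notified'; c-commands the pronoun within its binding domain — blocked (Principle B).

No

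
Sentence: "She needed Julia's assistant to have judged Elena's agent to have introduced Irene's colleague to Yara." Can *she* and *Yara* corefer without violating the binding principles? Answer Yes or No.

*Yara* is an R-expression; Principle C requires it to be free (not bound by any c-commanding expression).
— she: subject of the matrix clause; the pronoun c-commands the R-expression — coreference blocked (Principle C).

No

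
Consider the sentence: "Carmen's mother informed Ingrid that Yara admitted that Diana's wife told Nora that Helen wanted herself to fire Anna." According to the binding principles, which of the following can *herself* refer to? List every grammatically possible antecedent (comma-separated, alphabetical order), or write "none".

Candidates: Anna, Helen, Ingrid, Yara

*herself* is a reflexive; Principle A requires it to be bound within its binding domain — the clause headed by 'wanted'.
— Anna: object of the clause headed by 'fire'; does not c-command the reflexive — cannot bind it (Principle A).
— Helen: subject of the clause headed by 'wanted'; c-commands the reflexive within its binding domain — allowed (Principle A).
— Ingrid: object of the matrix clause; c-commands the reflexive but lies outside its binding domain — cannot bind it (Principle A).
— Yara: subject of the clause headed by 'admitted'; c-commands the reflexive but lies outside its binding domain — cannot bind it (Principle A).

Helen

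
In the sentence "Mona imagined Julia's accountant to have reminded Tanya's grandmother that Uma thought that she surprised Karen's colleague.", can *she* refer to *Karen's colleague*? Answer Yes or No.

*she* is a pronoun; Principle B requires it to be free in its binding domain — the clause headed by 'surprised'.
— Karen's colleague: object of the clause headed by 'surprised'; is c-commanded by the pronoun; coreference would bind this R-expression — blocked (Principle C).

No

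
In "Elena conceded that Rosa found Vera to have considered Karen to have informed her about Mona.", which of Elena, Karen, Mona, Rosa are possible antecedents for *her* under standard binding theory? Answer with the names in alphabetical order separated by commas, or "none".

*her* is a pronoun; Principle B requires it to be free in its binding domain — the clause headed by 'informed'.
— Elena: subject of the matrix clause; c-commands the pronoun but lies outside its binding domain — allowed.
— Karen: subject of the clause headed by 'informed'; c-commands the pronoun within its binding domain — blocked (Principle B).
— Mona: second object of the clause headed by 'informed'; is c-commanded by the pronoun; coreference would bind this R-expression — blocked (Principle C).
— Rosa: subject of the clause headed by 'found'; c-commands the pronoun but lies outside its binding domain — allowed.

Elena, Rosa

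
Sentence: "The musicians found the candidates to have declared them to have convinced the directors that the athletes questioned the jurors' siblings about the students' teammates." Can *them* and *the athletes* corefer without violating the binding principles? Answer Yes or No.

*the athletes* is an R-expression; Principle C requires it to be free (not bound by any c-commanding expression).
— them: subject of the clause headed by 'convinced'; the pronoun c-commands the R-expression — coreference blocked (Principle C).

No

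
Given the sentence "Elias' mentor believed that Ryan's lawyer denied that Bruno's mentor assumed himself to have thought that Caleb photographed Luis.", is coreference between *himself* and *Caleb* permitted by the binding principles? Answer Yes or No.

No

*himself* is a reflexive; Principle A requires it to be bound within its binding domain — the clause headed by 'assumed'.
— Caleb: subject of the clause headed by 'photographed'; does not c-command the reflexive — cannot bind it (Principle A).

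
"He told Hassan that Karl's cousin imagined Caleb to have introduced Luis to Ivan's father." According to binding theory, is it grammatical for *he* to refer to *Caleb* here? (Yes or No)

*Caleb* is an R-expression; Principle C requires it to be free (not bound by any c-commanding expression).
— he: subject of the matrix clause; the pronoun c-commands the R-expression — coreference blocked (Principle C).

No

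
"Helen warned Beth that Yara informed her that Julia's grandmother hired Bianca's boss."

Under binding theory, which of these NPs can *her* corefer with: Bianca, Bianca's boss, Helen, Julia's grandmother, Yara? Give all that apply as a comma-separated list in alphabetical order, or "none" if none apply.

*her* is a pronoun; Principle B requires it to be free in its binding domain — the clause headed by 'informed'.
— Bianca: possessor inside the object DP of the clause headed by 'hired'; is c-commanded by the pronoun; coreference would bind this R-expression — blocked (Principle C).
— Bianca's boss: object of the clause headed by 'hired'; is c-commanded by the pronoun; coreference would bind this R-expression — blocked (Principle C).
— Helen: subject of the matrix clause; c-commands the pronoun but lies outside its binding domain — allowed.
— Julia's grandmother: subject of the clause headed by 'hired'; is c-commanded by the pronoun; coreference would bind this R-expression — blocked (Principle C).
— Yara: subject of the clause headed by 'informed'; c-commands the pronoun within its binding domain — blocked (Principle B).

Helen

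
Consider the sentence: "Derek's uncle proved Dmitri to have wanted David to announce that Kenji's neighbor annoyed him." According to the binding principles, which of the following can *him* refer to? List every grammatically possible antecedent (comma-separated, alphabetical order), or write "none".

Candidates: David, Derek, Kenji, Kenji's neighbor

*him* is a pronoun; Principle B requires it to be free in its binding domain — the clause headed by 'annoyed'.
— David: subject of the clause headed by 'announce'; c-commands the pronoun but lies outside its binding domain — allowed.
— Derek: possessor inside the subject DP of the matrix clause; does not c-command the pronoun — Principle B does not apply; allowed.
— Kenji: possessor inside the subject DP of the clause headed by 'annoyed'; does not c-command the pronoun — Principle B does not apply; allowed.
— Kenji's neighbor: subject of the clause headed by 'annoyed'; c-commands the pronoun within its binding domain — blocked (Principle B).

David, Derek, Kenji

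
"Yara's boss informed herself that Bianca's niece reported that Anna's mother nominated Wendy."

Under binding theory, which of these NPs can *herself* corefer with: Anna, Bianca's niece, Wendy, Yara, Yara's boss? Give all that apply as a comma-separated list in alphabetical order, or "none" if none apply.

Yara's boss

*herself* is a reflexive; Principle A requires it to be bound within its binding domain — the matrix clause.
— Anna: possessor inside the subject DP of the clause headed by 'nominated'; does not c-command the reflexive — cannot bind it (Principle A).
— Bianca's niece: subject of the clause headed by 'reported'; does not c-command the reflexive — cannot bind it (Principle A).
— Wendy: object of the clause headed by 'nominated'; does not c-command the reflexive — cannot bind it (Principle A).
— Yara: possessor inside the subject DP of the matrix clause; does not c-command the reflexive — cannot bind it (Principle A).
— Yara's boss: subject of the matrix clause; c-commands the reflexive within its binding domain — allowed (Principle A).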